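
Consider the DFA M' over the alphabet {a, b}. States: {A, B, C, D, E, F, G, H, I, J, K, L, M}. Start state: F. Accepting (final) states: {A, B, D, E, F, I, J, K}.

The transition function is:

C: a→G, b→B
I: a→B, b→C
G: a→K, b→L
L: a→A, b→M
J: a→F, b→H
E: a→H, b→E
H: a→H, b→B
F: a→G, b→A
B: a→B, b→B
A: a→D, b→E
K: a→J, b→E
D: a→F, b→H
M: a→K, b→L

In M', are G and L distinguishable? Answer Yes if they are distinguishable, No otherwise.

No

First remove the unreachable states {C,I}; 11 states remain.
P0 = {A,B,D,E,F,J,K} | {G,H,L,M}.
Refine {A,B,D,E,F,J,K} on symbol a: members go to different blocks, giving {A,B,D,J,K} and {E,F}.
On input a, block {A,B,D,J,K} splits into {A,B,K} and {D,J}.
Refine {A,B,K} on symbol a: members go to different blocks, giving {A,K} and {B}.
Refine {G,H,L,M} on symbol a: members go to different blocks, giving {G,L,M} and {H}.
On input a, block {E,F} splits into {E} and {F}.
The partition is now stable with 7 blocks: {A,K} | {G,L,M} | {E} | {D,J} | {B} | {H} | {F}.
G and L lie in the same block of the stable partition, so they are equivalent — no string distinguishes them.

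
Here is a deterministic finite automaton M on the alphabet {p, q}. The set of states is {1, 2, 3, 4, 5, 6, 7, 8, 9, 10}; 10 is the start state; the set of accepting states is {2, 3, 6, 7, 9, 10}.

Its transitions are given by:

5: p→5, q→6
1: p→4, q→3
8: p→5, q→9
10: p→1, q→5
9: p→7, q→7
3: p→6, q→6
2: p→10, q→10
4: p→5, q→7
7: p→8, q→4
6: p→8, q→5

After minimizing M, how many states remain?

4

Reachable states from the start: {1,3,4,5,6,7,8,9,10}. Unreachable: {2} — drop them.
Initial partition by acceptance: {3,6,7,9,10} | {1,4,5,8}.
On input p, block {3,6,7,9,10} splits into {6,7,10} and {3,9}.
Refine {1,4,5,8} on symbol q: members go to different blocks, giving {1,8} and {4,5}.
Stable partition: {6,7,10} | {1,8} | {3,9} | {4,5} — 4 equivalence classes.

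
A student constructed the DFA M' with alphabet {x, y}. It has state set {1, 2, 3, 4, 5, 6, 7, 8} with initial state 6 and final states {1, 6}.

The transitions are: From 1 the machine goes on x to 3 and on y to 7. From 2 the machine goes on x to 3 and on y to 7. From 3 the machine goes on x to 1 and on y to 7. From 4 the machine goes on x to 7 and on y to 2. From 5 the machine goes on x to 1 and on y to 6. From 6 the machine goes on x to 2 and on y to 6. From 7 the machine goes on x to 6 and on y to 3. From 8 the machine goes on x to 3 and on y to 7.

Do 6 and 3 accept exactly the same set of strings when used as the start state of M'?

No

Reachable states from the start: {1,2,3,6,7}. Unreachable: {4,5,8} — drop them.
P0 = {1,6} | {2,3,7}.
Refine {1,6} on symbol y: members go to different blocks, giving {1} and {6}.
Refine {2,3,7} on symbol x: members go to different blocks, giving {2} and {3} and {7}.
No further refinement is possible. Final partition (5 blocks): {1} | {2} | {6} | {3} | {7}.
6 and 3 end up in different blocks, so they are distinguishable. For instance, the string 'ε' is accepted from only 6.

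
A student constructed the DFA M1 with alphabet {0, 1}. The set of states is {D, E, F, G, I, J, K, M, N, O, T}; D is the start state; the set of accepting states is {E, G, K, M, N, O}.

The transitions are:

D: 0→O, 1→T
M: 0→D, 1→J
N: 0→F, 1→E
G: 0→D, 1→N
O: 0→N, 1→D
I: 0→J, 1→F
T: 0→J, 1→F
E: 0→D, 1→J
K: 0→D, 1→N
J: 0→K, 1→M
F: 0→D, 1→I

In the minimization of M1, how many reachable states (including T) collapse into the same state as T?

Reachable states from the start: {D,E,F,I,J,K,M,N,O,T}. Unreachable: {G} — drop them.
Start with accepting vs non-accepting: {E,K,M,N,O} | {D,F,I,J,T}.
Refine {E,K,M,N,O} on symbol 0: members go to different blocks, giving {E,K,M,N} and {O}.
Refine {E,K,M,N} on symbol 1: members go to different blocks, giving {E,M} and {K,N}.
Split {D,F,I,J,T} by δ(·,0) → {F,I,T} and {J} and {D}.
On input 0, block {F,I,T} splits into {I,T} and {F}.
On input 0, block {K,N} splits into {N} and {K}.
The partition is now stable with 8 blocks: {E,M} | {I,T} | {O} | {N} | {J} | {D} | {F} | {K}.
The equivalence class containing T is {I,T}, of size 2.

2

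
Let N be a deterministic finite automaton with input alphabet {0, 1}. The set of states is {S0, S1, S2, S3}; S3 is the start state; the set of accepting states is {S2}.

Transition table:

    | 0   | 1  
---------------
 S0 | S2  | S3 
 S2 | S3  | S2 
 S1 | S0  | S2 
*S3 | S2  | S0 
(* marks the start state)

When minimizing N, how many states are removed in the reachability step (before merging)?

1

Starting at S3 and following transitions, the reachable set is {S0, S2, S3}. That leaves S1 unreachable — 1 in total.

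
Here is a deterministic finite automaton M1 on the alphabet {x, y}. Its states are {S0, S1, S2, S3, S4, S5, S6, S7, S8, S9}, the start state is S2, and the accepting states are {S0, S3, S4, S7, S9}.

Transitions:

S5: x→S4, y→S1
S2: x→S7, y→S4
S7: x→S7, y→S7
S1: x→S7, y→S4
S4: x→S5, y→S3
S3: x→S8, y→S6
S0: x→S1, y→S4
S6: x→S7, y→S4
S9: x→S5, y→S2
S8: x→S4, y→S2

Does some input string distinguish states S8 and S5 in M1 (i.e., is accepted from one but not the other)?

Reachable states from the start: {S1,S2,S3,S4,S5,S6,S7,S8}. Unreachable: {S0,S9} — drop them.
Initial partition by acceptance: {S3,S4,S7} | {S1,S2,S5,S6,S8}.
On input x, block {S3,S4,S7} splits into {S3,S4} and {S7}.
Split {S3,S4} by δ(·,y) → {S3} and {S4}.
On input x, block {S1,S2,S5,S6,S8} splits into {S1,S2,S6} and {S5,S8}.
The partition is now stable with 5 blocks: {S3} | {S1,S2,S6} | {S7} | {S4} | {S5,S8}.
S8 and S5 lie in the same block of the stable partition, so they are equivalent — no string distinguishes them.

No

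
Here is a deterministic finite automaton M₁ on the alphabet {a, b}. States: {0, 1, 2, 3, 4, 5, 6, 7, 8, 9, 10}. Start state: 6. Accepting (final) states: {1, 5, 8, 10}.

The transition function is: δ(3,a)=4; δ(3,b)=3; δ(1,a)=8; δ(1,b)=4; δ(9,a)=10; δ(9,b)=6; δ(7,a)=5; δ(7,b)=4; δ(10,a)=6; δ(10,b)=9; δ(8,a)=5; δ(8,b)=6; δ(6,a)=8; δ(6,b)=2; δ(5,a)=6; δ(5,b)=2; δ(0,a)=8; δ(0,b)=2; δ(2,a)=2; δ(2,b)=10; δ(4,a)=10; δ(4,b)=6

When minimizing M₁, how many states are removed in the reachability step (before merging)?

5

No path from 6 leads to 0, 1, 3, 4, 7; the other 6 states are all reachable.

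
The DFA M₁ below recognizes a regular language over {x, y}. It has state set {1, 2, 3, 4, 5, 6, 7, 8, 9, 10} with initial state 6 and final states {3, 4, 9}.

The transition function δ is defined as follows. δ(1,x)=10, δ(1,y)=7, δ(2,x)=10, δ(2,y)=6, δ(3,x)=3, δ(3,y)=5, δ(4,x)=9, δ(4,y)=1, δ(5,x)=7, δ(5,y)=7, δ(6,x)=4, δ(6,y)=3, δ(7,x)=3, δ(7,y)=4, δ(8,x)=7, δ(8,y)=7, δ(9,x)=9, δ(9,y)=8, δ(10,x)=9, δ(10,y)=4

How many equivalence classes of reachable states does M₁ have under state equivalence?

Reachable states from the start: {1,3,4,5,6,7,8,9,10}. Unreachable: {2} — drop them.
Start with accepting vs non-accepting: {3,4,9} | {1,5,6,7,8,10}.
Split {1,5,6,7,8,10} by δ(·,x) → {1,5,8} and {6,7,10}.
The partition is now stable with 3 blocks: {3,4,9} | {1,5,8} | {6,7,10}.

3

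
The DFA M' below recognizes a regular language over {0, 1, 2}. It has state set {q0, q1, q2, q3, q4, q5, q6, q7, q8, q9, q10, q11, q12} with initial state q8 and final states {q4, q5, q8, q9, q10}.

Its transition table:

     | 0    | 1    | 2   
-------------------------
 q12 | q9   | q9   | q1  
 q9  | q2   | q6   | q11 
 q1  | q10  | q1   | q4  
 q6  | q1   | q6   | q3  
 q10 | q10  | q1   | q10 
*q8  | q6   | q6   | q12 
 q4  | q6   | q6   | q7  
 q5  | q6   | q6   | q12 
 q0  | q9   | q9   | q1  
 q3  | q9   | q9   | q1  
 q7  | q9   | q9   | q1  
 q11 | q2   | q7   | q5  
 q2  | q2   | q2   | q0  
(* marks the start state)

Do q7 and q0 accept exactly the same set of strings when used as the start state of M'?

Every state is reachable, so we keep all 13.
Initial partition by acceptance: {q4,q5,q8,q9,q10} | {q0,q1,q2,q3,q6,q7,q11,q12}.
Split {q4,q5,q8,q9,q10} by δ(·,0) → {q4,q5,q8,q9} and {q10}.
Split {q0,q1,q2,q3,q6,q7,q11,q12} by δ(·,0) → {q0,q3,q7,q12} and {q2,q6,q11} and {q1}.
Refine {q4,q5,q8,q9} on symbol 2: members go to different blocks, giving {q4,q5,q8} and {q9}.
Split {q2,q6,q11} by δ(·,0) → {q2,q11} and {q6}.
Refine {q2,q11} on symbol 1: members go to different blocks, giving {q2} and {q11}.
No further refinement is possible. Final partition (8 blocks): {q4,q5,q8} | {q0,q3,q7,q12} | {q10} | {q2} | {q1} | {q9} | {q6} | {q11}.
q7 and q0 lie in the same block of the stable partition, so they are equivalent — no string distinguishes them.

Yes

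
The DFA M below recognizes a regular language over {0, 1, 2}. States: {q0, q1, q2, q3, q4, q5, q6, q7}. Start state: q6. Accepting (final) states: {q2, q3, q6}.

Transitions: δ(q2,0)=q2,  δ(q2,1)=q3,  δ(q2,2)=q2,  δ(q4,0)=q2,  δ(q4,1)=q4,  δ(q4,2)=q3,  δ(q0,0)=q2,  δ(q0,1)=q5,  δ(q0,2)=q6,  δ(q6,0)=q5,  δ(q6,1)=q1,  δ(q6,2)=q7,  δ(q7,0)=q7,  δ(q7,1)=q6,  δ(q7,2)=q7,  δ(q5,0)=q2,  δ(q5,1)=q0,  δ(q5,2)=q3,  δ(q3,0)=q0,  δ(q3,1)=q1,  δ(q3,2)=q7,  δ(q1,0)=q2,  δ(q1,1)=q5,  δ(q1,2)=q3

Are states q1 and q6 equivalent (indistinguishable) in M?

First remove the unreachable states {q4}; 7 states remain.
Start with accepting vs non-accepting: {q2,q3,q6} | {q0,q1,q5,q7}.
Refine {q2,q3,q6} on symbol 0: members go to different blocks, giving {q3,q6} and {q2}.
Refine {q0,q1,q5,q7} on symbol 0: members go to different blocks, giving {q0,q1,q5} and {q7}.
No further refinement is possible. Final partition (4 blocks): {q3,q6} | {q0,q1,q5} | {q2} | {q7}.
q1 and q6 end up in different blocks, so they are distinguishable. For instance, the string 'ε' is accepted from only q6.

No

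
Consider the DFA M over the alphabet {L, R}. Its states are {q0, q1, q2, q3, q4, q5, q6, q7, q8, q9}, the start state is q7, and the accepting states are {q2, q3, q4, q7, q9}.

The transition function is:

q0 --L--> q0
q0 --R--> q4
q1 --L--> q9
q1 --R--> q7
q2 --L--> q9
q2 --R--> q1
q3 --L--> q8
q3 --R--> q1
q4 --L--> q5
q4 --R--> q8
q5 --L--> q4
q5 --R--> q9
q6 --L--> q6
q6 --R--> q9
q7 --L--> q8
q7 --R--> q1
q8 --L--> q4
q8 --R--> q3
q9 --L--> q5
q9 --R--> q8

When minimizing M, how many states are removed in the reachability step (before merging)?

3

BFS from q7 reaches {q1, q3, q4, q5, q7, q8, q9}; the 3 state(s) q0, q2, q6 are never visited.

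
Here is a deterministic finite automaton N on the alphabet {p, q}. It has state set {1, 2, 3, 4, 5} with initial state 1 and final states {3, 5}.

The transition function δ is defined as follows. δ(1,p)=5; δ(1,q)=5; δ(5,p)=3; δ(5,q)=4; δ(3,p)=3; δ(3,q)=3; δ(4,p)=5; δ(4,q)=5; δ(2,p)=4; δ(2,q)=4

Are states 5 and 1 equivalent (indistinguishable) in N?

States {2} cannot be reached from the start state, so discard them.
P0 = {3,5} | {1,4}.
On input q, block {3,5} splits into {3} and {5}.
No further refinement is possible. Final partition (3 blocks): {3} | {1,4} | {5}.
5 and 1 end up in different blocks, so they are distinguishable. For instance, the string 'ε' is accepted from only 5.

No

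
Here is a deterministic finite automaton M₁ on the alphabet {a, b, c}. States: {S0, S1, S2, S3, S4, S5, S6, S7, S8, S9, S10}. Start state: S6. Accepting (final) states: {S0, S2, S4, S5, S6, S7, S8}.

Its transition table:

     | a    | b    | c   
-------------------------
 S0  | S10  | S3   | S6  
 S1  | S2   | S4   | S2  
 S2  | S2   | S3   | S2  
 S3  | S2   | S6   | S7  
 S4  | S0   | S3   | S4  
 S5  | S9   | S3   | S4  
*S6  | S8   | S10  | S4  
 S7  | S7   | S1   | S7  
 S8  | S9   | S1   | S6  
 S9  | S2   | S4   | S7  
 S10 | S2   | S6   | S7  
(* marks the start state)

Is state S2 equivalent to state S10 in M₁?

Reachable states from the start: {S0,S1,S2,S3,S4,S6,S7,S8,S9,S10}. Unreachable: {S5} — drop them.
Start with accepting vs non-accepting: {S0,S2,S4,S6,S7,S8} | {S1,S3,S9,S10}.
Refine {S0,S2,S4,S6,S7,S8} on symbol a: members go to different blocks, giving {S2,S4,S6,S7} and {S0,S8}.
On input a, block {S2,S4,S6,S7} splits into {S2,S7} and {S4,S6}.
Stable partition: {S2,S7} | {S1,S3,S9,S10} | {S0,S8} | {S4,S6} — 4 equivalence classes.
S2 and S10 end up in different blocks, so they are distinguishable. For instance, the string 'ε' is accepted from only S2.

No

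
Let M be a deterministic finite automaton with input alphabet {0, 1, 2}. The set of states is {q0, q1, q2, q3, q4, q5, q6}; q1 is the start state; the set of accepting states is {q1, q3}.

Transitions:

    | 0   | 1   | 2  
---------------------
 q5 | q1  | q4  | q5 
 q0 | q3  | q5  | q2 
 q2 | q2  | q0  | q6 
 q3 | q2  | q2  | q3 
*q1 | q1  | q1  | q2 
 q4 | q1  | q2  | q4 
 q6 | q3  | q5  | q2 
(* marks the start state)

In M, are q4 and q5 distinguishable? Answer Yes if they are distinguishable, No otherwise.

Yes

All states are reachable from the start state.
P0 = {q1,q3} | {q0,q2,q4,q5,q6}.
Refine {q1,q3} on symbol 0: members go to different blocks, giving {q1} and {q3}.
On input 0, block {q0,q2,q4,q5,q6} splits into {q0,q6} and {q4,q5} and {q2}.
Refine {q4,q5} on symbol 1: members go to different blocks, giving {q4} and {q5}.
No further refinement is possible. Final partition (6 blocks): {q1} | {q0,q6} | {q3} | {q4} | {q2} | {q5}.
q4 and q5 end up in different blocks, so they are distinguishable. For instance, the string '10' is accepted from only q5.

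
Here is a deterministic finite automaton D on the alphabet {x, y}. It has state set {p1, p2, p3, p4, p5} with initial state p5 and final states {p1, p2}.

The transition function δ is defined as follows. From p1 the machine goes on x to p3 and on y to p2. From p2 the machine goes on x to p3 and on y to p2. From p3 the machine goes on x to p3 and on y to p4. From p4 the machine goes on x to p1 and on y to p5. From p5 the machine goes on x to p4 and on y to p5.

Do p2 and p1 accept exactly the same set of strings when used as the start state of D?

Initial partition by acceptance: {p1,p2} | {p3,p4,p5}.
On input x, block {p3,p4,p5} splits into {p3,p5} and {p4}.
On input x, block {p3,p5} splits into {p3} and {p5}.
Stable partition: {p1,p2} | {p3} | {p4} | {p5} — 4 equivalence classes.
p2 and p1 lie in the same block of the stable partition, so they are equivalent — no string distinguishes them.

Yes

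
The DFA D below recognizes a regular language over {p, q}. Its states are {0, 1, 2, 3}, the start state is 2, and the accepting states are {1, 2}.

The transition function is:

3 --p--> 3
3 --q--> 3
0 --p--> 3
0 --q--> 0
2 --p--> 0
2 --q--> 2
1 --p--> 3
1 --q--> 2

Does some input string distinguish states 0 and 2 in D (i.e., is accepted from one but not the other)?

Yes

Reachable states from the start: {0,2,3}. Unreachable: {1} — drop them.
Start with accepting vs non-accepting: {2} | {0,3}.
Stable partition: {2} | {0,3} — 2 equivalence classes.
0 and 2 end up in different blocks, so they are distinguishable. For instance, the string 'ε' is accepted from only 2.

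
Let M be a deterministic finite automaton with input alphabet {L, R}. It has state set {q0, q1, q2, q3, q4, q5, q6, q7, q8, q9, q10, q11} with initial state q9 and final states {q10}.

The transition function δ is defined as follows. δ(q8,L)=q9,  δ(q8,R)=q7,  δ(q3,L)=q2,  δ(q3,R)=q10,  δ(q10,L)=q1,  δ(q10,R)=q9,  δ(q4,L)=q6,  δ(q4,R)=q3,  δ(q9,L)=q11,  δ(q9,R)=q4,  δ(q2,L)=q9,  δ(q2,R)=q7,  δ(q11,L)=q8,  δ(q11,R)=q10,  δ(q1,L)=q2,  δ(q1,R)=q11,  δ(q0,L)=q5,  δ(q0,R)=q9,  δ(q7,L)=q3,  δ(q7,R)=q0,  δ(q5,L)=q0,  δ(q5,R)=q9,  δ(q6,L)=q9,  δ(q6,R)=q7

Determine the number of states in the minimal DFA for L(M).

7

Every state is reachable, so we keep all 12.
Initial partition by acceptance: {q10} | {q0,q1,q2,q3,q4,q5,q6,q7,q8,q9,q11}.
On input R, block {q0,q1,q2,q3,q4,q5,q6,q7,q8,q9,q11} splits into {q0,q1,q2,q4,q5,q6,q7,q8,q9} and {q3,q11}.
On input L, block {q0,q1,q2,q4,q5,q6,q7,q8,q9} splits into {q0,q1,q2,q4,q5,q6,q8} and {q7,q9}.
Refine {q0,q1,q2,q4,q5,q6,q8} on symbol L: members go to different blocks, giving {q0,q1,q4,q5} and {q2,q6,q8}.
Refine {q0,q1,q4,q5} on symbol L: members go to different blocks, giving {q0,q5} and {q1,q4}.
Split {q7,q9} by δ(·,R) → {q7} and {q9}.
The partition is now stable with 7 blocks: {q10} | {q0,q5} | {q3,q11} | {q7} | {q2,q6,q8} | {q1,q4} | {q9}.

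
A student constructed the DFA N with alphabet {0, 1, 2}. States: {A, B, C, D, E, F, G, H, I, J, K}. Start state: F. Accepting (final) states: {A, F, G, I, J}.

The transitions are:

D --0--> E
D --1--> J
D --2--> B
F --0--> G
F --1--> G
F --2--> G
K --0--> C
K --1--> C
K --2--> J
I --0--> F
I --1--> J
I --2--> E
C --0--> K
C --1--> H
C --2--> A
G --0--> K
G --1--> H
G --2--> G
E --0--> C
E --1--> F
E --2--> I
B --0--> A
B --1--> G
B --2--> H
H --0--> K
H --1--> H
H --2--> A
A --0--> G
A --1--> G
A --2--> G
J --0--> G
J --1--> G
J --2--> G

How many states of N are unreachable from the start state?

Starting at F and following transitions, the reachable set is {A, C, F, G, H, J, K}. That leaves B, D, E, I unreachable — 4 in total.

4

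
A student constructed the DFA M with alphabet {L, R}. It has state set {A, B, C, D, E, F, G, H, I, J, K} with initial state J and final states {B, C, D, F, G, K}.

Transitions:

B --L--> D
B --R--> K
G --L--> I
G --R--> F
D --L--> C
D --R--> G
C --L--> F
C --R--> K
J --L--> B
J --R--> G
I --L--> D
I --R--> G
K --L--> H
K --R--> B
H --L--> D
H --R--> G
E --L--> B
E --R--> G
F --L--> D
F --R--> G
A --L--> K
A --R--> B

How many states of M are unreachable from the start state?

2

Starting at J and following transitions, the reachable set is {B, C, D, F, G, H, I, J, K}. That leaves A, E unreachable — 2 in total.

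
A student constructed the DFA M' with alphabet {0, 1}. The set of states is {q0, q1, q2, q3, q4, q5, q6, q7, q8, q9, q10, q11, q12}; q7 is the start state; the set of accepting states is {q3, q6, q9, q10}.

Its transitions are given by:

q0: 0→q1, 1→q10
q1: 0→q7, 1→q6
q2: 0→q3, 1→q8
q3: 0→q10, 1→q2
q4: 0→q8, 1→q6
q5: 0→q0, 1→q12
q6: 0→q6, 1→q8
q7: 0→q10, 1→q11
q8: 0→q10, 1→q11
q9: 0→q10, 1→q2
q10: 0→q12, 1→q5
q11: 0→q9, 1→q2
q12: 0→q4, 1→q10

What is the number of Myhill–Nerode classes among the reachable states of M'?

9

Initial partition by acceptance: {q3,q6,q9,q10} | {q0,q1,q2,q4,q5,q7,q8,q11,q12}.
Split {q3,q6,q9,q10} by δ(·,0) → {q3,q6,q9} and {q10}.
Refine {q3,q6,q9} on symbol 0: members go to different blocks, giving {q3,q9} and {q6}.
Split {q0,q1,q2,q4,q5,q7,q8,q11,q12} by δ(·,0) → {q0,q1,q4,q5,q12} and {q2,q11} and {q7,q8}.
Refine {q0,q1,q4,q5,q12} on symbol 0: members go to different blocks, giving {q0,q5,q12} and {q1,q4}.
On input 0, block {q0,q5,q12} splits into {q0,q12} and {q5}.
Split {q2,q11} by δ(·,1) → {q2} and {q11}.
The partition is now stable with 9 blocks: {q3,q9} | {q0,q12} | {q10} | {q6} | {q2} | {q7,q8} | {q1,q4} | {q5} | {q11}.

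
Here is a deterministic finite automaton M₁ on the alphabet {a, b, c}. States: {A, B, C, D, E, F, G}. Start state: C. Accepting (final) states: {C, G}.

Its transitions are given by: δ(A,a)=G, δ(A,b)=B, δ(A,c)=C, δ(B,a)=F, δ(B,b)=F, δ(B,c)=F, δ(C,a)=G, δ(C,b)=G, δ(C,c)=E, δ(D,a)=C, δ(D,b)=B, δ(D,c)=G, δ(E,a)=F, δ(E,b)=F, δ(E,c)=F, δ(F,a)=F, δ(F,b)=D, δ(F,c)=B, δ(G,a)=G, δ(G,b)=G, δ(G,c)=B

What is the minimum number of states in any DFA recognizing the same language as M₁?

4

Reachable states from the start: {B,C,D,E,F,G}. Unreachable: {A} — drop them.
Initial partition by acceptance: {C,G} | {B,D,E,F}.
Split {B,D,E,F} by δ(·,a) → {B,E,F} and {D}.
Split {B,E,F} by δ(·,b) → {B,E} and {F}.
No further refinement is possible. Final partition (4 blocks): {C,G} | {B,E} | {D} | {F}.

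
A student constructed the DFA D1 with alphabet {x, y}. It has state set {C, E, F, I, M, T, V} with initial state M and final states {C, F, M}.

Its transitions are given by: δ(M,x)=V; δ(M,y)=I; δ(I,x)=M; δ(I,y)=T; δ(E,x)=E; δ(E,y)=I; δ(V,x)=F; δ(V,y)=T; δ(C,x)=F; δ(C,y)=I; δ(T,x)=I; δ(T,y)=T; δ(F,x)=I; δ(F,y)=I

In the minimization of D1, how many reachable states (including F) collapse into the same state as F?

2

States {C,E} cannot be reached from the start state, so discard them.
Start with accepting vs non-accepting: {F,M} | {I,T,V}.
Split {I,T,V} by δ(·,x) → {I,V} and {T}.
Stable partition: {F,M} | {I,V} | {T} — 3 equivalence classes.
State F belongs to the block {F,M}, which has 2 states.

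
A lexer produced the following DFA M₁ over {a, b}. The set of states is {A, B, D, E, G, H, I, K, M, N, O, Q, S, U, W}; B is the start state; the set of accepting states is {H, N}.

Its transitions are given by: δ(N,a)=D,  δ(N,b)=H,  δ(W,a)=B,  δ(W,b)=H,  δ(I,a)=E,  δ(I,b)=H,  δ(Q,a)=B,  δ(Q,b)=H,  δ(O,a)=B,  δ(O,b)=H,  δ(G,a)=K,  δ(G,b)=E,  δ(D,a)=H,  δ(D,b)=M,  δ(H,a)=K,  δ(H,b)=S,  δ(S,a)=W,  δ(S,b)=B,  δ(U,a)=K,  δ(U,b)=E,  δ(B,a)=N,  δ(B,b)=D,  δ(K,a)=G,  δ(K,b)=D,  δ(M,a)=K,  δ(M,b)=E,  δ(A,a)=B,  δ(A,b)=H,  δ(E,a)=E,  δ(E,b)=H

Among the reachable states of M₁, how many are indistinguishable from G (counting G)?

2

Reachable states from the start: {B,D,E,G,H,K,M,N,S,W}. Unreachable: {A,I,O,Q,U} — drop them.
P0 = {H,N} | {B,D,E,G,K,M,S,W}.
Split {H,N} by δ(·,b) → {N} and {H}.
Split {B,D,E,G,K,M,S,W} by δ(·,a) → {E,G,K,M,S,W} and {D} and {B}.
Split {E,G,K,M,S,W} by δ(·,a) → {E,G,K,M,S} and {W}.
Split {E,G,K,M,S} by δ(·,a) → {E,G,K,M} and {S}.
On input b, block {E,G,K,M} splits into {G,M} and {E} and {K}.
No further refinement is possible. Final partition (9 blocks): {N} | {G,M} | {H} | {D} | {B} | {W} | {S} | {E} | {K}.
State G belongs to the block {G,M}, which has 2 states.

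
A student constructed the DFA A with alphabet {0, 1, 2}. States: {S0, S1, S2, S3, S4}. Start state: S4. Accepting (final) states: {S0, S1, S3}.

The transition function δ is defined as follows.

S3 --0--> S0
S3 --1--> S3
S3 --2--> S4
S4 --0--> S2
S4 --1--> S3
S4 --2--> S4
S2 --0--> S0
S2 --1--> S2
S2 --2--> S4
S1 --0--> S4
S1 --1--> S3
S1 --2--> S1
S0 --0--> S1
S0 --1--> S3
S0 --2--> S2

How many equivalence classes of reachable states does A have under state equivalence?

Start with accepting vs non-accepting: {S0,S1,S3} | {S2,S4}.
On input 0, block {S0,S1,S3} splits into {S0,S3} and {S1}.
Split {S0,S3} by δ(·,0) → {S0} and {S3}.
Split {S2,S4} by δ(·,0) → {S2} and {S4}.
No further refinement is possible. Final partition (5 blocks): {S0} | {S2} | {S1} | {S3} | {S4}.

5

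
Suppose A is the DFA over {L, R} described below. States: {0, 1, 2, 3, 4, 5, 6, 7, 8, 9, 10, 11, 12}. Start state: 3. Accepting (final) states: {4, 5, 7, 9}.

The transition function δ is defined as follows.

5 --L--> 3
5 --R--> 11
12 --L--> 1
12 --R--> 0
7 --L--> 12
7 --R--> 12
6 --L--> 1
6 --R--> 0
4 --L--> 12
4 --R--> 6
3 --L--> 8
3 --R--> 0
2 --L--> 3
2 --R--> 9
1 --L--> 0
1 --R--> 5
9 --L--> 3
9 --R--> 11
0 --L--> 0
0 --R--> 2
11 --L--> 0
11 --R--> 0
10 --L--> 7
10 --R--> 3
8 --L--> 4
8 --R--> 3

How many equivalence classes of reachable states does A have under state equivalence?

Reachable states from the start: {0,1,2,3,4,5,6,8,9,11,12}. Unreachable: {7,10} — drop them.
Start with accepting vs non-accepting: {4,5,9} | {0,1,2,3,6,8,11,12}.
Refine {0,1,2,3,6,8,11,12} on symbol L: members go to different blocks, giving {0,1,2,3,6,11,12} and {8}.
On input L, block {0,1,2,3,6,11,12} splits into {0,1,2,6,11,12} and {3}.
Split {4,5,9} by δ(·,L) → {5,9} and {4}.
Refine {0,1,2,6,11,12} on symbol L: members go to different blocks, giving {0,1,6,11,12} and {2}.
On input R, block {0,1,6,11,12} splits into {6,11,12} and {0} and {1}.
Split {6,11,12} by δ(·,L) → {6,12} and {11}.
Stable partition: {5,9} | {6,12} | {8} | {3} | {4} | {2} | {0} | {1} | {11} — 9 equivalence classes.

9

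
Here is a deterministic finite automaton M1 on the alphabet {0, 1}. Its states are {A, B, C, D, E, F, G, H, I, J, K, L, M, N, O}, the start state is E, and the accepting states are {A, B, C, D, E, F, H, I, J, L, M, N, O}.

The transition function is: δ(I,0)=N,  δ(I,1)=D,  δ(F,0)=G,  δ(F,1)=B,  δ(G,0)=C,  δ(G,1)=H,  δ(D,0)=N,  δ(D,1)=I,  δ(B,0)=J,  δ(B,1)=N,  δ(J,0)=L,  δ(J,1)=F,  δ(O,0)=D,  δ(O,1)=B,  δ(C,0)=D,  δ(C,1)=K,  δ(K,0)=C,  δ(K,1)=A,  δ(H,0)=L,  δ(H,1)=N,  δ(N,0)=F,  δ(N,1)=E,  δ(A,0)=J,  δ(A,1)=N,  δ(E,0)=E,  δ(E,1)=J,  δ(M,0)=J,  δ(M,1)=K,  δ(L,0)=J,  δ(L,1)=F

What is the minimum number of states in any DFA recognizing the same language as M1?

States {M,O} cannot be reached from the start state, so discard them.
P0 = {A,B,C,D,E,F,H,I,J,L,N} | {G,K}.
Split {A,B,C,D,E,F,H,I,J,L,N} by δ(·,0) → {A,B,C,D,E,H,I,J,L,N} and {F}.
On input 0, block {A,B,C,D,E,H,I,J,L,N} splits into {A,B,C,D,E,H,I,J,L} and {N}.
Refine {A,B,C,D,E,H,I,J,L} on symbol 0: members go to different blocks, giving {A,B,C,E,H,J,L} and {D,I}.
On input 0, block {A,B,C,E,H,J,L} splits into {A,B,E,H,J,L} and {C}.
On input 1, block {A,B,E,H,J,L} splits into {A,B,H} and {J,L} and {E}.
The partition is now stable with 8 blocks: {A,B,H} | {G,K} | {F} | {N} | {D,I} | {C} | {J,L} | {E}.

8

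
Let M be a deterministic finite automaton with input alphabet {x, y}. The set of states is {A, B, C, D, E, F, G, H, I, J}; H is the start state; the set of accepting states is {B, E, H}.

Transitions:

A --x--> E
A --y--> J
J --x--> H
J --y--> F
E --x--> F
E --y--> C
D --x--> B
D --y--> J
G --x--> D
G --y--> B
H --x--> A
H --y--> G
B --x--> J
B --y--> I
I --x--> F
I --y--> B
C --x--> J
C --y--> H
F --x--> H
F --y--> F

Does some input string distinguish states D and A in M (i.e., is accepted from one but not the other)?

No

All states are reachable from the start state.
P0 = {B,E,H} | {A,C,D,F,G,I,J}.
On input x, block {A,C,D,F,G,I,J} splits into {A,D,F,J} and {C,G,I}.
The partition is now stable with 3 blocks: {B,E,H} | {A,D,F,J} | {C,G,I}.
D and A lie in the same block of the stable partition, so they are equivalent — no string distinguishes them.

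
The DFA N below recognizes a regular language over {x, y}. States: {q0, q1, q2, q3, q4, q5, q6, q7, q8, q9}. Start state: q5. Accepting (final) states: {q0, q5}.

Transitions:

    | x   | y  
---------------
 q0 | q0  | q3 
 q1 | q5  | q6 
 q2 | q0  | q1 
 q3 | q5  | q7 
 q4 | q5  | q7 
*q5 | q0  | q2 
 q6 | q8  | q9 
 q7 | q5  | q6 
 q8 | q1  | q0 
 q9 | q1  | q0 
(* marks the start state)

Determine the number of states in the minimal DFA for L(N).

5

Reachable states from the start: {q0,q1,q2,q3,q5,q6,q7,q8,q9}. Unreachable: {q4} — drop them.
P0 = {q0,q5} | {q1,q2,q3,q6,q7,q8,q9}.
Split {q1,q2,q3,q6,q7,q8,q9} by δ(·,x) → {q1,q2,q3,q7} and {q6,q8,q9}.
Refine {q1,q2,q3,q7} on symbol y: members go to different blocks, giving {q1,q7} and {q2,q3}.
On input x, block {q6,q8,q9} splits into {q8,q9} and {q6}.
Stable partition: {q0,q5} | {q1,q7} | {q8,q9} | {q2,q3} | {q6} — 5 equivalence classes.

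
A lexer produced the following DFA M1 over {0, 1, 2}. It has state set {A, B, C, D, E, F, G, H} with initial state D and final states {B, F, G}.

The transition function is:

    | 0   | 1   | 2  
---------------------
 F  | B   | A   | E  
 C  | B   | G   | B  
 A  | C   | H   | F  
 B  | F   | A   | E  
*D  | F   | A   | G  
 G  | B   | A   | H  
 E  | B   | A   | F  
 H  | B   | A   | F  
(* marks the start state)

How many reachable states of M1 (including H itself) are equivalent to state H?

Initial partition by acceptance: {B,F,G} | {A,C,D,E,H}.
Split {A,C,D,E,H} by δ(·,0) → {C,D,E,H} and {A}.
On input 1, block {C,D,E,H} splits into {D,E,H} and {C}.
No further refinement is possible. Final partition (4 blocks): {B,F,G} | {D,E,H} | {A} | {C}.
The equivalence class containing H is {D,E,H}, of size 3.

3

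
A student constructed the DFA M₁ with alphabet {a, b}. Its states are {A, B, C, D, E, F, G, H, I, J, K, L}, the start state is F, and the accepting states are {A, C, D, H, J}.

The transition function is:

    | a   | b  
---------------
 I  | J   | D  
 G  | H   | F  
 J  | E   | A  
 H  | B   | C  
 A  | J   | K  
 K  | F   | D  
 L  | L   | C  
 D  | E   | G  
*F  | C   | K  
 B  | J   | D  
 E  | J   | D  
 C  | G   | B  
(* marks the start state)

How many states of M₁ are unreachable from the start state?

2

No path from F leads to I, L; the other 10 states are all reachable.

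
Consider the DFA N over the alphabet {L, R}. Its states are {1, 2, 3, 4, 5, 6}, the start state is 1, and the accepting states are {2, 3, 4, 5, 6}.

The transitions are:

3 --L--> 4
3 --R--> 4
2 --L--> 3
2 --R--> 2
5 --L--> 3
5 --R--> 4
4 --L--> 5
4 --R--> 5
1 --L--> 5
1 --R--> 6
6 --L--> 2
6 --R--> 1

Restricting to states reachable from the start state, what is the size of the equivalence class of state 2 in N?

Every state is reachable, so we keep all 6.
Initial partition by acceptance: {2,3,4,5,6} | {1}.
Refine {2,3,4,5,6} on symbol R: members go to different blocks, giving {2,3,4,5} and {6}.
Stable partition: {2,3,4,5} | {1} | {6} — 3 equivalence classes.
The equivalence class containing 2 is {2,3,4,5}, of size 4.

4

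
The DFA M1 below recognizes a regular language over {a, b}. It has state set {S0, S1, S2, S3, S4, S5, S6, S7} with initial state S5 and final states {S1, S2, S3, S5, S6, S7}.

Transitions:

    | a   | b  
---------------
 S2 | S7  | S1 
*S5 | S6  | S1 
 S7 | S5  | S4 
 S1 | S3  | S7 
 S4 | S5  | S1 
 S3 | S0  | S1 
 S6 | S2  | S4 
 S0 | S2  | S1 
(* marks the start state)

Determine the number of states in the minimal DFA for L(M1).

P0 = {S1,S2,S3,S5,S6,S7} | {S0,S4}.
Refine {S1,S2,S3,S5,S6,S7} on symbol a: members go to different blocks, giving {S1,S2,S5,S6,S7} and {S3}.
Split {S1,S2,S5,S6,S7} by δ(·,a) → {S2,S5,S6,S7} and {S1}.
Split {S2,S5,S6,S7} by δ(·,b) → {S2,S5} and {S6,S7}.
The partition is now stable with 5 blocks: {S2,S5} | {S0,S4} | {S3} | {S1} | {S6,S7}.

5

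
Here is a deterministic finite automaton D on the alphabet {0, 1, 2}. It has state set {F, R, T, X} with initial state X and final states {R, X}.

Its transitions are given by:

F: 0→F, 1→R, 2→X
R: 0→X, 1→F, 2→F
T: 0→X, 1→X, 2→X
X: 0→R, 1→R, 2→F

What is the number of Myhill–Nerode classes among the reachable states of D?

3

First remove the unreachable states {T}; 3 states remain.
Start with accepting vs non-accepting: {R,X} | {F}.
Refine {R,X} on symbol 1: members go to different blocks, giving {R} and {X}.
No further refinement is possible. Final partition (3 blocks): {R} | {F} | {X}.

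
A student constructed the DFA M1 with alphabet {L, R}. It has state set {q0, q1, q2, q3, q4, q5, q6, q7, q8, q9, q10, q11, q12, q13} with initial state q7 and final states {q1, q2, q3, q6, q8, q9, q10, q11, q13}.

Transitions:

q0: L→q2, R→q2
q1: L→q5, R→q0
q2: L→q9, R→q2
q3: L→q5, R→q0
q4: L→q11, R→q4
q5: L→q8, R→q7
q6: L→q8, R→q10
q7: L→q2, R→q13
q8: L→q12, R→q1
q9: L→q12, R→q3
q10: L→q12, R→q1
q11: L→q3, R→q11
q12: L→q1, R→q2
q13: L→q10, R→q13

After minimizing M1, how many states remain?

Reachable states from the start: {q0,q1,q2,q3,q5,q7,q8,q9,q10,q12,q13}. Unreachable: {q4,q6,q11} — drop them.
Initial partition by acceptance: {q1,q2,q3,q8,q9,q10,q13} | {q0,q5,q7,q12}.
Refine {q1,q2,q3,q8,q9,q10,q13} on symbol L: members go to different blocks, giving {q1,q3,q8,q9,q10} and {q2,q13}.
On input R, block {q1,q3,q8,q9,q10} splits into {q8,q9,q10} and {q1,q3}.
On input L, block {q0,q5,q7,q12} splits into {q0,q7} and {q5} and {q12}.
No further refinement is possible. Final partition (6 blocks): {q8,q9,q10} | {q0,q7} | {q2,q13} | {q1,q3} | {q5} | {q12}.

6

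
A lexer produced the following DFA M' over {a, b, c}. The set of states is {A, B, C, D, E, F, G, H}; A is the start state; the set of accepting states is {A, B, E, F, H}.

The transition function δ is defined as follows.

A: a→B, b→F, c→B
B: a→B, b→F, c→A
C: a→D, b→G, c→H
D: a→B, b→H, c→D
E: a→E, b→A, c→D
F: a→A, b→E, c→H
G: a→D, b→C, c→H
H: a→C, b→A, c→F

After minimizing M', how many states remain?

Start with accepting vs non-accepting: {A,B,E,F,H} | {C,D,G}.
Refine {A,B,E,F,H} on symbol a: members go to different blocks, giving {A,B,E,F} and {H}.
On input c, block {A,B,E,F} splits into {A,B} and {E} and {F}.
Split {C,D,G} by δ(·,a) → {C,G} and {D}.
Stable partition: {A,B} | {C,G} | {H} | {E} | {F} | {D} — 6 equivalence classes.

6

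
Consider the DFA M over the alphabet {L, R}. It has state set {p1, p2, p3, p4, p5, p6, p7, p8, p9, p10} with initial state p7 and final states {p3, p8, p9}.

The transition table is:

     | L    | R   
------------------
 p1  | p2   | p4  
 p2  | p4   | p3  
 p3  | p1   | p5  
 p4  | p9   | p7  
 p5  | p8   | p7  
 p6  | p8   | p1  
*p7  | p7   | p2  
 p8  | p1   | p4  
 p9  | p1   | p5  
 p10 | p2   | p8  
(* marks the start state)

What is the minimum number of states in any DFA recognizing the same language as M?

States {p6,p10} cannot be reached from the start state, so discard them.
Initial partition by acceptance: {p3,p8,p9} | {p1,p2,p4,p5,p7}.
Refine {p1,p2,p4,p5,p7} on symbol L: members go to different blocks, giving {p1,p2,p7} and {p4,p5}.
Split {p1,p2,p7} by δ(·,L) → {p1,p7} and {p2}.
Split {p1,p7} by δ(·,L) → {p1} and {p7}.
The partition is now stable with 5 blocks: {p3,p8,p9} | {p1} | {p4,p5} | {p2} | {p7}.

5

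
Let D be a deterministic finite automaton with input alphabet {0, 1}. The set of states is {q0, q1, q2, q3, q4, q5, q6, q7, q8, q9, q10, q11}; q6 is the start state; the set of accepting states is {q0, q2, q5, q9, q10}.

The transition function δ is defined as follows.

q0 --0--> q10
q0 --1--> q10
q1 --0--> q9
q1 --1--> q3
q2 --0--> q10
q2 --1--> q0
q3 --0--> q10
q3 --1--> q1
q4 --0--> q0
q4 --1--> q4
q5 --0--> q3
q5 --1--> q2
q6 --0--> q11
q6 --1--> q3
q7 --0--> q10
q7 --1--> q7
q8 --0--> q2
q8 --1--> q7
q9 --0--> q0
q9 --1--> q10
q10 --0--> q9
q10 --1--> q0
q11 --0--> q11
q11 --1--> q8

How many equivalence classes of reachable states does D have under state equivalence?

States {q4,q5} cannot be reached from the start state, so discard them.
Start with accepting vs non-accepting: {q0,q2,q9,q10} | {q1,q3,q6,q7,q8,q11}.
On input 0, block {q1,q3,q6,q7,q8,q11} splits into {q1,q3,q7,q8} and {q6,q11}.
Stable partition: {q0,q2,q9,q10} | {q1,q3,q7,q8} | {q6,q11} — 3 equivalence classes.

3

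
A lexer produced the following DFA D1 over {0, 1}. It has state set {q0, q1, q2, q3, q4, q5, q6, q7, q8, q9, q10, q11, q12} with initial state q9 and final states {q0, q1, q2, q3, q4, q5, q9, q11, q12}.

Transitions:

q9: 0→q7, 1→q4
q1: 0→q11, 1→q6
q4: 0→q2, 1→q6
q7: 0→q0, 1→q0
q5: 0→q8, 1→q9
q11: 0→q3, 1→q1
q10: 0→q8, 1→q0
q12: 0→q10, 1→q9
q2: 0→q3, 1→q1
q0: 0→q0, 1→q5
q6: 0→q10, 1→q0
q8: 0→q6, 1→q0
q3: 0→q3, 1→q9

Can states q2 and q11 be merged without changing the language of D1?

Yes

States {q12} cannot be reached from the start state, so discard them.
P0 = {q0,q1,q2,q3,q4,q5,q9,q11} | {q6,q7,q8,q10}.
On input 0, block {q0,q1,q2,q3,q4,q5,q9,q11} splits into {q0,q1,q2,q3,q4,q11} and {q5,q9}.
Split {q0,q1,q2,q3,q4,q11} by δ(·,1) → {q0,q3} and {q1,q4} and {q2,q11}.
Refine {q6,q7,q8,q10} on symbol 0: members go to different blocks, giving {q6,q8,q10} and {q7}.
Split {q5,q9} by δ(·,0) → {q5} and {q9}.
Refine {q0,q3} on symbol 1: members go to different blocks, giving {q0} and {q3}.
The partition is now stable with 8 blocks: {q0} | {q6,q8,q10} | {q5} | {q1,q4} | {q2,q11} | {q7} | {q9} | {q3}.
q2 and q11 lie in the same block of the stable partition, so they are equivalent — no string distinguishes them.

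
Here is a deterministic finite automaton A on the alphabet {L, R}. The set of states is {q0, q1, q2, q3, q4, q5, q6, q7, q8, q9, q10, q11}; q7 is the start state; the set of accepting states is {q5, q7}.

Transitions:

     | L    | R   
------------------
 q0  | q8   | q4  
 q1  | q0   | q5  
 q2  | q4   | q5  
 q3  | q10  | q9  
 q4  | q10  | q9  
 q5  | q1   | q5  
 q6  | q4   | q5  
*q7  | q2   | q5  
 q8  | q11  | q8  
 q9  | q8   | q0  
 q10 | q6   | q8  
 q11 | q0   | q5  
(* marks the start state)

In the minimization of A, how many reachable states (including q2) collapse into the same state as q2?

4

Reachable states from the start: {q0,q1,q2,q4,q5,q6,q7,q8,q9,q10,q11}. Unreachable: {q3} — drop them.
P0 = {q5,q7} | {q0,q1,q2,q4,q6,q8,q9,q10,q11}.
On input R, block {q0,q1,q2,q4,q6,q8,q9,q10,q11} splits into {q0,q4,q8,q9,q10} and {q1,q2,q6,q11}.
On input L, block {q0,q4,q8,q9,q10} splits into {q0,q4,q9} and {q8,q10}.
Stable partition: {q5,q7} | {q0,q4,q9} | {q1,q2,q6,q11} | {q8,q10} — 4 equivalence classes.
The equivalence class containing q2 is {q1,q2,q6,q11}, of size 4.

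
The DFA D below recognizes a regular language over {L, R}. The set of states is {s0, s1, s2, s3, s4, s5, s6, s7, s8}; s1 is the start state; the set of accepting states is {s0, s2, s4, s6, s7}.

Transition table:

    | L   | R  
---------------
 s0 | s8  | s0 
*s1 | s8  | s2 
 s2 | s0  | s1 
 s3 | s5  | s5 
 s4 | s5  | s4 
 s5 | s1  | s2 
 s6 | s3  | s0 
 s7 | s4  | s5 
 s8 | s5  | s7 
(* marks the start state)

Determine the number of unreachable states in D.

BFS from s1 reaches {s0, s1, s2, s4, s5, s7, s8}; the 2 state(s) s3, s6 are never visited.

2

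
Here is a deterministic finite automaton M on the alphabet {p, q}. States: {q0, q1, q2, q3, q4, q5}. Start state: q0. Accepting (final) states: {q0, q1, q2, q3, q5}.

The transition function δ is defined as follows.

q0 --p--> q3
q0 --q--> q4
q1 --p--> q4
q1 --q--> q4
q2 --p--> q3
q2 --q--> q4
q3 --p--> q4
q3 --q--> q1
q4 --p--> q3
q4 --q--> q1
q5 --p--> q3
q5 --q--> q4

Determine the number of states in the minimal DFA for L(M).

4

States {q2,q5} cannot be reached from the start state, so discard them.
P0 = {q0,q1,q3} | {q4}.
On input p, block {q0,q1,q3} splits into {q1,q3} and {q0}.
On input q, block {q1,q3} splits into {q1} and {q3}.
No further refinement is possible. Final partition (4 blocks): {q1} | {q4} | {q0} | {q3}.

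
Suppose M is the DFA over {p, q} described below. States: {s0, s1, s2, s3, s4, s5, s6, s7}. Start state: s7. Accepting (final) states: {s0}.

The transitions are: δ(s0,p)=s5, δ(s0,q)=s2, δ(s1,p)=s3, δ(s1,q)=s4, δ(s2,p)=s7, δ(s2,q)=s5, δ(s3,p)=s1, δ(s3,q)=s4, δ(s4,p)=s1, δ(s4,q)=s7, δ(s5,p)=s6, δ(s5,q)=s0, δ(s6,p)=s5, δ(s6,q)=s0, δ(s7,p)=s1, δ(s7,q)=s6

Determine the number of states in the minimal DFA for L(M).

6

Initial partition by acceptance: {s0} | {s1,s2,s3,s4,s5,s6,s7}.
On input q, block {s1,s2,s3,s4,s5,s6,s7} splits into {s1,s2,s3,s4,s7} and {s5,s6}.
Split {s1,s2,s3,s4,s7} by δ(·,q) → {s1,s3,s4} and {s2,s7}.
On input q, block {s1,s3,s4} splits into {s1,s3} and {s4}.
On input p, block {s2,s7} splits into {s2} and {s7}.
No further refinement is possible. Final partition (6 blocks): {s0} | {s1,s3} | {s5,s6} | {s2} | {s4} | {s7}.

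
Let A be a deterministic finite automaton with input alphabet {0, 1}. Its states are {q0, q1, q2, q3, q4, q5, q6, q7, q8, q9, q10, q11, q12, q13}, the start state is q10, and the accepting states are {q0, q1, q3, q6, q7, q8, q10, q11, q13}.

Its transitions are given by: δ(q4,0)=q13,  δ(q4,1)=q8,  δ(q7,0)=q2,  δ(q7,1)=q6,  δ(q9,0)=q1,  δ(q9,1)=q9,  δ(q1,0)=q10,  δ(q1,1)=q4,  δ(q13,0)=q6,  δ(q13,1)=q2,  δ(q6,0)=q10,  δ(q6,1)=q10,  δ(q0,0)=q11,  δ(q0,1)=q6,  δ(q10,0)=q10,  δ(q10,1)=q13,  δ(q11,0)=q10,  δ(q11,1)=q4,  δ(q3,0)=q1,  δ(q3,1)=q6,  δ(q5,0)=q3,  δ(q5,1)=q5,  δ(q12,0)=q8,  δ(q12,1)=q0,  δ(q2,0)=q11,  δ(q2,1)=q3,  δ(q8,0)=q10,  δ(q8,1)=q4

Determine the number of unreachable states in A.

No path from q10 leads to q0, q5, q7, q9, q12; the other 9 states are all reachable.

5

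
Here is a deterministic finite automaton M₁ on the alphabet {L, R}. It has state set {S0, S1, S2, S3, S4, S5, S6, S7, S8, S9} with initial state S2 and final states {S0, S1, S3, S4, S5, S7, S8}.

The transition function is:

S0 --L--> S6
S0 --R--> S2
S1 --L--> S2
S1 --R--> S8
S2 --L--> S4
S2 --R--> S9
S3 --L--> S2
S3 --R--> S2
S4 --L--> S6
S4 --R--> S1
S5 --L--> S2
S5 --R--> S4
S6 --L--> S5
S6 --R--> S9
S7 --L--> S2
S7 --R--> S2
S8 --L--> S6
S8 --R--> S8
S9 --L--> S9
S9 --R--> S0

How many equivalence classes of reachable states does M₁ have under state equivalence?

4

States {S3,S7} cannot be reached from the start state, so discard them.
Initial partition by acceptance: {S0,S1,S4,S5,S8} | {S2,S6,S9}.
Refine {S0,S1,S4,S5,S8} on symbol R: members go to different blocks, giving {S1,S4,S5,S8} and {S0}.
Refine {S2,S6,S9} on symbol L: members go to different blocks, giving {S2,S6} and {S9}.
No further refinement is possible. Final partition (4 blocks): {S1,S4,S5,S8} | {S2,S6} | {S0} | {S9}.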